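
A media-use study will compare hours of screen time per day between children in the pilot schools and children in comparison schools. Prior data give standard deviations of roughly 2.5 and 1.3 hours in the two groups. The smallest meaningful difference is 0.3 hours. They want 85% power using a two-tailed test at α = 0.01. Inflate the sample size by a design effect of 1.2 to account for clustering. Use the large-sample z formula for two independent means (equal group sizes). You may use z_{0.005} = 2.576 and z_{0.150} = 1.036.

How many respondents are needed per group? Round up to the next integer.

n = (z_{α/2} + z_β)² · (σ₁² + σ₂²) / δ²
  = (2.576 + 1.036)² · (2.5² + 1.3² = 7.94) / 0.3²
  = 13.0465 · 7.94 / 0.09
  = 1151.00
Design effect: 1.2 × 1151.00 = 1381.19.
Round up → n = 1382 per group.

n = 1382 per group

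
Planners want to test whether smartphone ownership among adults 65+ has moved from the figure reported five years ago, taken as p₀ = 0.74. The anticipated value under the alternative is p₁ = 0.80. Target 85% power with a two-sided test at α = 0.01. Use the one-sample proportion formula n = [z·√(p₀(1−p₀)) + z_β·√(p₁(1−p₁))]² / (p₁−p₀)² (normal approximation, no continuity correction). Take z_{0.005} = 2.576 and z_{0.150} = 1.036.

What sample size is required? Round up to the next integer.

n = 663

n = [z_{α/2}·√(p₀q₀) + z_β·√(p₁q₁)]² / (p₁ − p₀)²
  = [2.576·√(0.74·0.26) + 1.036·√(0.80·0.20)]² / (0.06)²
  = [2.576·0.4386 + 1.036·0.4000]² / 0.0036
  = [1.5443]² / 0.0036
  = 662.48
Round up → n = 663.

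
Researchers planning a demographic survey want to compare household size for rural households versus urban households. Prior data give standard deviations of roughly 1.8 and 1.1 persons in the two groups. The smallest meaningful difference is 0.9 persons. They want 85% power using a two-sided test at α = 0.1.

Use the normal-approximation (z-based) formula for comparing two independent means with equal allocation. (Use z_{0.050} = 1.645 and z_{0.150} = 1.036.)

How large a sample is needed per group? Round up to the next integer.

n = 40 per group

n = (z_{α/2} + z_β)² · (σ₁² + σ₂²) / δ²
  = (1.645 + 1.036)² · (1.8² + 1.1² = 4.45) / 0.9²
  = 7.1878 · 4.45 / 0.81
  = 39.49
Round up → n = 40 per group.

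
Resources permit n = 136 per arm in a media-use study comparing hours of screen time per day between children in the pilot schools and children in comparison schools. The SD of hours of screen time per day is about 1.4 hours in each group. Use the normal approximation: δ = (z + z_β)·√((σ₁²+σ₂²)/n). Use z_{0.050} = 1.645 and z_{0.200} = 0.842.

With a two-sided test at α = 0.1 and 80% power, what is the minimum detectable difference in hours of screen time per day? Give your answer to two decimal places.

Minimum detectable difference ≈ 0.42 hours

δ = (z_{α/2} + z_β) · √((σ₁²+σ₂²)/n)
  = (1.645 + 0.842) · √(3.92/136)
  = 2.487 · √0.02882
  = 2.487 · 0.1698
  = 0.4222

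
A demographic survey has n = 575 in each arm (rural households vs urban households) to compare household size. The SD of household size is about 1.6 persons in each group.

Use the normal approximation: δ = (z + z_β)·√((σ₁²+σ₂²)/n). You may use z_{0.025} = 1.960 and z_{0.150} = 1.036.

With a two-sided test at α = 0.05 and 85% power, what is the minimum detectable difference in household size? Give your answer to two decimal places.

δ = (z_{α/2} + z_β) · √((σ₁²+σ₂²)/n)
  = (1.960 + 1.036) · √(5.12/575)
  = 2.996 · √0.0089
  = 2.996 · 0.0944
  = 0.2827

Minimum detectable difference ≈ 0.28 persons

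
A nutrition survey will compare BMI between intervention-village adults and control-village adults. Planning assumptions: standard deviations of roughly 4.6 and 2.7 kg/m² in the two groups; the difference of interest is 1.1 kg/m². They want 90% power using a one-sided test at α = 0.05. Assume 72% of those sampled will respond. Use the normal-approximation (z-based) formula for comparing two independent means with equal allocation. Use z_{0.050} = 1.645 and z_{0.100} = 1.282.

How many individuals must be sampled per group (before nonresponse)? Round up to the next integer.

n = 280 per group

n = (z_α + z_β)² · (σ₁² + σ₂²) / δ²
  = (1.645 + 1.282)² · (4.6² + 2.7² = 28.45) / 1.1²
  = 8.5673 · 28.45 / 1.21
  = 201.44
Adjust for 72% response: 201.44 / 0.72 = 279.78.
Round up → n = 280 per group.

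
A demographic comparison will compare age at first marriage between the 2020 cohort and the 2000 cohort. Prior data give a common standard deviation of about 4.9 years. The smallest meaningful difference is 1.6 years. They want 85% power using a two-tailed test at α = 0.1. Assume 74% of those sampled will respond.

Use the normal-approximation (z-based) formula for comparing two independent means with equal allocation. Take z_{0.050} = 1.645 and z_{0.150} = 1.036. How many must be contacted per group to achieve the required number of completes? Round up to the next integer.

n = 183 per group

n = (z_{α/2} + z_β)² · (σ₁² + σ₂²) / δ²
  = (1.645 + 1.036)² · (2·4.9² = 48.02) / 1.6²
  = 7.1878 · 48.02 / 2.56
  = 134.83
Adjust for 74% response: 134.83 / 0.74 = 182.20.
Round up → n = 183 per group.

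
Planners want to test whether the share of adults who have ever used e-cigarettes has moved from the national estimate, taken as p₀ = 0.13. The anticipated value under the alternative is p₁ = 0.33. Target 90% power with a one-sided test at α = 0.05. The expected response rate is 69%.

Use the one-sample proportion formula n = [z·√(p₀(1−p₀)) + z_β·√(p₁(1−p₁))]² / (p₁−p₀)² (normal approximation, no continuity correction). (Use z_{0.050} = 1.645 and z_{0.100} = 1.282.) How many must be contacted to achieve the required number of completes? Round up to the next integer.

n = 49

n = [z_α·√(p₀q₀) + z_β·√(p₁q₁)]² / (p₁ − p₀)²
  = [1.645·√(0.13·0.87) + 1.282·√(0.33·0.67)]² / (0.20)²
  = [1.645·0.3363 + 1.282·0.4702]² / 0.0400
  = [1.1560]² / 0.0400
  = 33.41
Adjust for 69% response: 33.41 / 0.69 = 48.42.
Round up → n = 49.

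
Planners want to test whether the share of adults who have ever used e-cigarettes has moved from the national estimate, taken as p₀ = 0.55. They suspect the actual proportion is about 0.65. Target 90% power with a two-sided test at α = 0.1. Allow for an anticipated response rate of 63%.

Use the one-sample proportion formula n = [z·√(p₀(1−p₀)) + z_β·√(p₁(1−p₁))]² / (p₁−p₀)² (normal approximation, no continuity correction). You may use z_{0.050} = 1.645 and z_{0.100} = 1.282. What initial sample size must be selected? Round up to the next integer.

n = [z_{α/2}·√(p₀q₀) + z_β·√(p₁q₁)]² / (p₁ − p₀)²
  = [1.645·√(0.55·0.45) + 1.282·√(0.65·0.35)]² / (0.10)²
  = [1.645·0.4975 + 1.282·0.4770]² / 0.0100
  = [1.4299]² / 0.0100
  = 204.45
Adjust for 63% response: 204.45 / 0.63 = 324.52.
Round up → n = 325.

n = 325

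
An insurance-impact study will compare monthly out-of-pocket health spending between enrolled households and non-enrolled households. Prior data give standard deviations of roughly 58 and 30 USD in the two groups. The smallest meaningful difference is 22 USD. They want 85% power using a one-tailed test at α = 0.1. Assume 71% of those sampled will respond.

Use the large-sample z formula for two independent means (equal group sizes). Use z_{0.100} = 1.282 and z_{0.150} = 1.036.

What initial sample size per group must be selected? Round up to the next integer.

n = (z_α + z_β)² · (σ₁² + σ₂²) / δ²
  = (1.282 + 1.036)² · (58² + 30² = 4264) / 22²
  = 5.3731 · 4264 / 484
  = 47.34
Adjust for 71% response: 47.34 / 0.71 = 66.67.
Round up → n = 67 per group.

n = 67 per group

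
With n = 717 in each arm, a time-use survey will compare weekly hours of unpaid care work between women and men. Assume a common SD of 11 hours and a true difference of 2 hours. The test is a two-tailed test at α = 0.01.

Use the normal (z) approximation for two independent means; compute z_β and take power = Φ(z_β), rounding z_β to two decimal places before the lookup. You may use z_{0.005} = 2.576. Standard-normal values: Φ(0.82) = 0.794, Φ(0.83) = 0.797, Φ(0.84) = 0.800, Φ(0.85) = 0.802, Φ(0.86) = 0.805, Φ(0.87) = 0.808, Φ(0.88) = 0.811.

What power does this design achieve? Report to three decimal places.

Power ≈ 0.808

z_β = δ·√(n/(σ₁²+σ₂²)) − z_{α/2}
    = 2 · √(717/242) − 2.576
    = 2 · 1.72128 − 2.576
    = 3.4426 − 2.576 = 0.8666 → 0.87
Power = Φ(0.87) = 0.808.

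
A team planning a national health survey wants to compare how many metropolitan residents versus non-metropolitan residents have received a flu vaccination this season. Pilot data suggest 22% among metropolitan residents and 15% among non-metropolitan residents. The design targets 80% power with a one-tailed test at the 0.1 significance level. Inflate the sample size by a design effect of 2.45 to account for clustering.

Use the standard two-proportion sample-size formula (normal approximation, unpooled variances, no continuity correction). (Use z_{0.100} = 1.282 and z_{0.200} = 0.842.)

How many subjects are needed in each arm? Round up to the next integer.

n = 675 per group

n = (z_α + z_β)² · [p₁(1−p₁) + p₂(1−p₂)] / (p₁ − p₂)²
  = (1.282 + 0.842)² · (0.22·0.78 + 0.15·0.85) / (0.07)²
  = (2.124)² · (0.1716 + 0.1275) / 0.0049
  = 4.5114 · 0.2991 / 0.0049
  = 275.38
Design effect: 2.45 × 275.38 = 674.68.
Round up → n = 675 per group.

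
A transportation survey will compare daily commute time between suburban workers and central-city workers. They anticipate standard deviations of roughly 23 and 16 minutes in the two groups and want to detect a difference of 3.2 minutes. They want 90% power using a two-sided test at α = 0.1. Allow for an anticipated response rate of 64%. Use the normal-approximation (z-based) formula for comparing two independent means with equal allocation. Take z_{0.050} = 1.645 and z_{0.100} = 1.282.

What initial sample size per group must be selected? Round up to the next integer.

n = (z_{α/2} + z_β)² · (σ₁² + σ₂²) / δ²
  = (1.645 + 1.282)² · (23² + 16² = 785) / 3.2²
  = 8.5673 · 785 / 10.24
  = 656.77
Adjust for 64% response: 656.77 / 0.64 = 1026.21.
Round up → n = 1027 per group.

n = 1027 per group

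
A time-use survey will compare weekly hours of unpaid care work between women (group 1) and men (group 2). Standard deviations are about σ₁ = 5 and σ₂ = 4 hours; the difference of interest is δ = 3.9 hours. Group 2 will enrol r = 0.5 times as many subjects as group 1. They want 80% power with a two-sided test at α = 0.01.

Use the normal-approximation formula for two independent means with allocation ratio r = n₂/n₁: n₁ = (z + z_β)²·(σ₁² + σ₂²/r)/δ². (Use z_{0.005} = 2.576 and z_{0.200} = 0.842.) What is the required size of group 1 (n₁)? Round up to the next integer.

n₁ = 44

n₁ = (z_{α/2} + z_β)² · (σ₁² + σ₂²/r) / δ²
   = (2.576 + 0.842)² · (5² + 4²/0.5) / 3.9²
   = 11.6827 · (25 + 32) / 15.21
   = 11.6827 · 57 / 15.21
   = 43.78
Round up → n₁ = 44; n₂ = r·n₁ = 0.5 × 44 = 22.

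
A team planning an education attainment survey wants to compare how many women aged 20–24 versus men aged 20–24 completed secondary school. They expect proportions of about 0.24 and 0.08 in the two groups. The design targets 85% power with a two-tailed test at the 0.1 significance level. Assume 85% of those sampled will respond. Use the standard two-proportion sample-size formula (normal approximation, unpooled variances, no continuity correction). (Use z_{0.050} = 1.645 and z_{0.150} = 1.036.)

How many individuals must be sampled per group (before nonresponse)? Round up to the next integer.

n = (z_{α/2} + z_β)² · [p₁(1−p₁) + p₂(1−p₂)] / (p₁ − p₂)²
  = (1.645 + 1.036)² · (0.24·0.76 + 0.08·0.92) / (0.16)²
  = (2.681)² · (0.1824 + 0.0736) / 0.0256
  = 7.1878 · 0.2560 / 0.0256
  = 71.88
Adjust for 85% response: 71.88 / 0.85 = 84.56.
Round up → n = 85 per group.

n = 85 per group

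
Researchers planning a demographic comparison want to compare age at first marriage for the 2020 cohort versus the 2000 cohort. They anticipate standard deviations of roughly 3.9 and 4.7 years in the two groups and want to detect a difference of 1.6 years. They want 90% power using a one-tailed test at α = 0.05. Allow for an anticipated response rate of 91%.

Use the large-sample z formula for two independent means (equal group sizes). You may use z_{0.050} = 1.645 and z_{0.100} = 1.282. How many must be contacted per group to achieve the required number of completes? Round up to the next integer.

n = 138 per group

n = (z_α + z_β)² · (σ₁² + σ₂²) / δ²
  = (1.645 + 1.282)² · (3.9² + 4.7² = 37.3) / 1.6²
  = 8.5673 · 37.3 / 2.56
  = 124.83
Adjust for 91% response: 124.83 / 0.91 = 137.17.
Round up → n = 138 per group.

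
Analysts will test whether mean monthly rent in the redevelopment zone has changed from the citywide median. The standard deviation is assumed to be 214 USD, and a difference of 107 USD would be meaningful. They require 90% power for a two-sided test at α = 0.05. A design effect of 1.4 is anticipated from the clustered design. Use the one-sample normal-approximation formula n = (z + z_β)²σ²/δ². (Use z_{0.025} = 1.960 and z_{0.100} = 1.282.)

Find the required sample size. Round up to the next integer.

n = (z_{α/2} + z_β)² · σ² / δ²
  = (1.960 + 1.282)² · 214² / 107²
  = 10.5106 · 45796 / 11449
  = 42.04
Design effect: 1.4 × 42.04 = 58.86.
Round up → n = 59.

n = 59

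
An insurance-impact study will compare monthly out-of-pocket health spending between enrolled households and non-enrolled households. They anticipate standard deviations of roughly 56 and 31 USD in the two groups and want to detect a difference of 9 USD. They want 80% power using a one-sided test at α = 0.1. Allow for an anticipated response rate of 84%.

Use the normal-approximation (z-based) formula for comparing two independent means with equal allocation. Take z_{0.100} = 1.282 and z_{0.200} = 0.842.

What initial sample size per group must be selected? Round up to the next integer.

n = (z_α + z_β)² · (σ₁² + σ₂²) / δ²
  = (1.282 + 0.842)² · (56² + 31² = 4097) / 9²
  = 4.5114 · 4097 / 81
  = 228.19
Adjust for 84% response: 228.19 / 0.84 = 271.65.
Round up → n = 272 per group.

n = 272 per group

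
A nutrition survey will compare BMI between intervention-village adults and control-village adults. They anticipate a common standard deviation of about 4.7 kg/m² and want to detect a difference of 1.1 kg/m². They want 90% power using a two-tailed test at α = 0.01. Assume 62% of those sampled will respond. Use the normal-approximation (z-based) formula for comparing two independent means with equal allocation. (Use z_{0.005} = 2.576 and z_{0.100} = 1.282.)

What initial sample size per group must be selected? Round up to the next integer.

n = (z_{α/2} + z_β)² · (σ₁² + σ₂²) / δ²
  = (2.576 + 1.282)² · (2·4.7² = 44.18) / 1.1²
  = 14.8842 · 44.18 / 1.21
  = 543.46
Adjust for 62% response: 543.46 / 0.62 = 876.54.
Round up → n = 877 per group.

n = 877 per group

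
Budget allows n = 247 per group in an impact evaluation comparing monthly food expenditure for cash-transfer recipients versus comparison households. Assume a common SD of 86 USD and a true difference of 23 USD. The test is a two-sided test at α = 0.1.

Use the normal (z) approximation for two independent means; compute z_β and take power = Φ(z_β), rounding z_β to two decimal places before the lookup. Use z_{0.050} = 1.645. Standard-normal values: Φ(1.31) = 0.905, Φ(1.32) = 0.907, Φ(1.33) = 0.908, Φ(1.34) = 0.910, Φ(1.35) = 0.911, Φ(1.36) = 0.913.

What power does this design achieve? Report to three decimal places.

z_β = δ·√(n/(σ₁²+σ₂²)) − z_{α/2}
    = 23 · √(247/14792) − 1.645
    = 23 · 0.12922 − 1.645
    = 2.9721 − 1.645 = 1.3271 → 1.33
Power = Φ(1.33) = 0.908.

Power ≈ 0.908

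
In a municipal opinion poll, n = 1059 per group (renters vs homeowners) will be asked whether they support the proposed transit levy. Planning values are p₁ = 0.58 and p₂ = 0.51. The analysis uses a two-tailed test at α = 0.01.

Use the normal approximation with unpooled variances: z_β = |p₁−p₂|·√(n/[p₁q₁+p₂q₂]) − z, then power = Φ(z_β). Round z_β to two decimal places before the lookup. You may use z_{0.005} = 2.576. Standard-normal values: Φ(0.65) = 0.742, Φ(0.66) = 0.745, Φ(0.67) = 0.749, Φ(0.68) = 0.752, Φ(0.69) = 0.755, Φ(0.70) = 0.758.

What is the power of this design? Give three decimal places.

z_β = |p₁−p₂|·√(n/[p₁q₁+p₂q₂]) − z_{α/2}
    = 0.07 · √(1059/0.4935) − 2.576
    = 0.07 · 46.3238 − 2.576
    = 3.2427 − 2.576 = 0.6667 → 0.67
Power = Φ(0.67) = 0.749.

Power ≈ 0.749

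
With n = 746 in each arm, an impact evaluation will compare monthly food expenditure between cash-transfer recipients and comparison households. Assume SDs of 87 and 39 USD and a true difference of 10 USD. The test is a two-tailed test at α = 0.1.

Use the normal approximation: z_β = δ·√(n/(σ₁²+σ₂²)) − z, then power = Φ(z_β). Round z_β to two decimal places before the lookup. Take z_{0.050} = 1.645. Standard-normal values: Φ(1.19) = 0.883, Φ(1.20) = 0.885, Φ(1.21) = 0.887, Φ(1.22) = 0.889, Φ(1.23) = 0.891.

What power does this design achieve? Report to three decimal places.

Power ≈ 0.889

z_β = δ·√(n/(σ₁²+σ₂²)) − z_{α/2}
    = 10 · √(746/9090) − 1.645
    = 10 · 0.28648 − 1.645
    = 2.8648 − 1.645 = 1.2198 → 1.22
Power = Φ(1.22) = 0.889.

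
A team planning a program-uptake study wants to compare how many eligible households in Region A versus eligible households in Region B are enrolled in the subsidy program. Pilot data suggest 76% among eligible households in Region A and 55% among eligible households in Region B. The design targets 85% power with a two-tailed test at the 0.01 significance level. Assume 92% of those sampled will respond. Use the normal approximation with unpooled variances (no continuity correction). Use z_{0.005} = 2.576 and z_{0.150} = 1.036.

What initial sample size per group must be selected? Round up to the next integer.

n = (z_{α/2} + z_β)² · [p₁(1−p₁) + p₂(1−p₂)] / (p₁ − p₂)²
  = (2.576 + 1.036)² · (0.76·0.24 + 0.55·0.45) / (0.21)²
  = (3.612)² · (0.1824 + 0.2475) / 0.0441
  = 13.0465 · 0.4299 / 0.0441
  = 127.18
Adjust for 92% response: 127.18 / 0.92 = 138.24.
Round up → n = 139 per group.

n = 139 per group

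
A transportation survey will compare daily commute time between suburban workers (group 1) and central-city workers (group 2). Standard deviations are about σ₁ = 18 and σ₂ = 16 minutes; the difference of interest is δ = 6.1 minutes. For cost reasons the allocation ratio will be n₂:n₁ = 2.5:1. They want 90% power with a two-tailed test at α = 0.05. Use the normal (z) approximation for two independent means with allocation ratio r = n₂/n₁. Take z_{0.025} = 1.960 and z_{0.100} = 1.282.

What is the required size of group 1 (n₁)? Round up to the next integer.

n₁ = 121

n₁ = (z_{α/2} + z_β)² · (σ₁² + σ₂²/r) / δ²
   = (1.960 + 1.282)² · (18² + 16²/2.5) / 6.1²
   = 10.5106 · (324 + 102.4) / 37.21
   = 10.5106 · 426.4 / 37.21
   = 120.44
Round up → n₁ = 121; n₂ = r·n₁ = 2.5 × 121 = 303.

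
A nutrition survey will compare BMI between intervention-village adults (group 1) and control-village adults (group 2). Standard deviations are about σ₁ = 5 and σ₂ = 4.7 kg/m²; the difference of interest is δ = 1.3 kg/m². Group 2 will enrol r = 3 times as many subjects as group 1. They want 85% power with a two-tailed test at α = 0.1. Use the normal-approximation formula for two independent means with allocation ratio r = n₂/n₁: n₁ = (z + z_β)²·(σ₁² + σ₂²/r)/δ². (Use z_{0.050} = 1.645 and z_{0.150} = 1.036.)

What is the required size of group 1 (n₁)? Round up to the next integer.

n₁ = (z_{α/2} + z_β)² · (σ₁² + σ₂²/r) / δ²
   = (1.645 + 1.036)² · (5² + 4.7²/3) / 1.3²
   = 7.1878 · (25 + 7.3633) / 1.69
   = 7.1878 · 32.3633 / 1.69
   = 137.64
Round up → n₁ = 138; n₂ = r·n₁ = 3 × 138 = 414.

n₁ = 138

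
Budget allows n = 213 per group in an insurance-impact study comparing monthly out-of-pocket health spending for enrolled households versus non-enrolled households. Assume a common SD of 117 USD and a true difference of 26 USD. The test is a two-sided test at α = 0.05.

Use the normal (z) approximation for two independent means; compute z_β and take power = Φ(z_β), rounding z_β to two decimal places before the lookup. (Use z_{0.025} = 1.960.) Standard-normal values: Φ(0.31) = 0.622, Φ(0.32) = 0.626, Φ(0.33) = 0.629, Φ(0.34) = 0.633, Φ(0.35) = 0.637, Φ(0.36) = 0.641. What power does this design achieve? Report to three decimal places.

z_β = δ·√(n/(σ₁²+σ₂²)) − z_{α/2}
    = 26 · √(213/27378) − 1.960
    = 26 · 0.08820 − 1.960
    = 2.2933 − 1.960 = 0.3333 → 0.33
Power = Φ(0.33) = 0.629.

Power ≈ 0.629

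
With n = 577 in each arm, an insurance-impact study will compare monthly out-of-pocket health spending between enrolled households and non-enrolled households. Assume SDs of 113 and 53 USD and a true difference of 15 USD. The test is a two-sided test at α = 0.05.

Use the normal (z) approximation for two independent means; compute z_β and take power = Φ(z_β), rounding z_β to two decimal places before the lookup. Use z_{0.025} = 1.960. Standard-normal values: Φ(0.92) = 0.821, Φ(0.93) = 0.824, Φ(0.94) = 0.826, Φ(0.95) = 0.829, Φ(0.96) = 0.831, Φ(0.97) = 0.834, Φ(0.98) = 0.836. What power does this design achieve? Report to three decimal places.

z_β = δ·√(n/(σ₁²+σ₂²)) − z_{α/2}
    = 15 · √(577/15578) − 1.960
    = 15 · 0.19246 − 1.960
    = 2.8868 − 1.960 = 0.9268 → 0.93
Power = Φ(0.93) = 0.824.

Power ≈ 0.824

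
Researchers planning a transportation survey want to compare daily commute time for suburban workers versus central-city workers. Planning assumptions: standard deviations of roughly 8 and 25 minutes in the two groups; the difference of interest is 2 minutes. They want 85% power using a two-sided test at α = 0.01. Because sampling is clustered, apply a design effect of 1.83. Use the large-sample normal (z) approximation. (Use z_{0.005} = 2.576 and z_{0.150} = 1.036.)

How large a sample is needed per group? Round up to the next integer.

n = (z_{α/2} + z_β)² · (σ₁² + σ₂²) / δ²
  = (2.576 + 1.036)² · (8² + 25² = 689) / 2²
  = 13.0465 · 689 / 4
  = 2247.27
Design effect: 1.83 × 2247.27 = 4112.50.
Round up → n = 4113 per group.

n = 4113 per group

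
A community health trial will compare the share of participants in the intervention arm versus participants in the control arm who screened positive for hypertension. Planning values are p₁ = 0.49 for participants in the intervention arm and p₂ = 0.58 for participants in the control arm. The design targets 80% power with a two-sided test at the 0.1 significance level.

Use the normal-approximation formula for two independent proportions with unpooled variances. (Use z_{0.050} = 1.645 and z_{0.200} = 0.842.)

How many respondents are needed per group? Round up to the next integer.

n = (z_{α/2} + z_β)² · [p₁(1−p₁) + p₂(1−p₂)] / (p₁ − p₂)²
  = (1.645 + 0.842)² · (0.49·0.51 + 0.58·0.42) / (-0.09)²
  = (2.487)² · (0.2499 + 0.2436) / 0.0081
  = 6.1852 · 0.4935 / 0.0081
  = 376.84
Round up → n = 377 per group.

n = 377 per group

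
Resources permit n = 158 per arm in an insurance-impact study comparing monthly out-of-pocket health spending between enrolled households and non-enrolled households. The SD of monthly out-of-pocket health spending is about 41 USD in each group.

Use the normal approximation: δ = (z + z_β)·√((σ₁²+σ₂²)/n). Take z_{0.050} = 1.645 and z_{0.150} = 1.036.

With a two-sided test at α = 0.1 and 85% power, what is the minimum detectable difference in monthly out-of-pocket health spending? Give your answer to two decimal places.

Minimum detectable difference ≈ 12.37 USD

δ = (z_{α/2} + z_β) · √((σ₁²+σ₂²)/n)
  = (1.645 + 1.036) · √(3362/158)
  = 2.681 · √21.2785
  = 2.681 · 4.6129
  = 12.3671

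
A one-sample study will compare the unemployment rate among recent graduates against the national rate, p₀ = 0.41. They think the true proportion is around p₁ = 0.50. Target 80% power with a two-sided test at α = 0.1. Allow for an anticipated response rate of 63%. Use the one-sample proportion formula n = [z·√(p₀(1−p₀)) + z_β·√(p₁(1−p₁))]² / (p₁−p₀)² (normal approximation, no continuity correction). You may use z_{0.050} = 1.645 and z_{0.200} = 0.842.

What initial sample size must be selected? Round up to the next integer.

n = 297

n = [z_{α/2}·√(p₀q₀) + z_β·√(p₁q₁)]² / (p₁ − p₀)²
  = [1.645·√(0.41·0.59) + 0.842·√(0.50·0.50)]² / (0.09)²
  = [1.645·0.4918 + 0.842·0.5000]² / 0.0081
  = [1.2301]² / 0.0081
  = 186.80
Adjust for 63% response: 186.80 / 0.63 = 296.50.
Round up → n = 297.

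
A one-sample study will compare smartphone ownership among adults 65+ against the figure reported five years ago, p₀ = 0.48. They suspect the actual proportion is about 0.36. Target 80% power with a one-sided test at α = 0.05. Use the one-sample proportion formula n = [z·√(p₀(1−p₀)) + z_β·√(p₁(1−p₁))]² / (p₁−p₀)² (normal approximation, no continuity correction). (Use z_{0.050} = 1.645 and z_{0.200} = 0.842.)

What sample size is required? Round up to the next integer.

n = 105

n = [z_α·√(p₀q₀) + z_β·√(p₁q₁)]² / (p₁ − p₀)²
  = [1.645·√(0.48·0.52) + 0.842·√(0.36·0.64)]² / (-0.12)²
  = [1.645·0.4996 + 0.842·0.4800]² / 0.0144
  = [1.2260]² / 0.0144
  = 104.38
Round up → n = 105.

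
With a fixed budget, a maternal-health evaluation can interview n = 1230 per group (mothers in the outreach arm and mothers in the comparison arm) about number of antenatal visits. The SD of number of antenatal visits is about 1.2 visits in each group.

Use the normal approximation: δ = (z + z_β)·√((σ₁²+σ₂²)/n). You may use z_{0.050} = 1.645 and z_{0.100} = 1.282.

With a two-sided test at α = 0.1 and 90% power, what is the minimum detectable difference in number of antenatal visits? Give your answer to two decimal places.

Minimum detectable difference ≈ 0.14 visits

δ = (z_{α/2} + z_β) · √((σ₁²+σ₂²)/n)
  = (1.645 + 1.282) · √(2.88/1230)
  = 2.927 · √0.00234
  = 2.927 · 0.0484
  = 0.1416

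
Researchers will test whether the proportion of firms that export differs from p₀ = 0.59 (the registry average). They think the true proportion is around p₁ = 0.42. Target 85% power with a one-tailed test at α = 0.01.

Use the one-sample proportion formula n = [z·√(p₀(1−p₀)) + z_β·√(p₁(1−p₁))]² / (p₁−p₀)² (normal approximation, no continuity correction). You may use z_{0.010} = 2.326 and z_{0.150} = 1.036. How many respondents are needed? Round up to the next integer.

n = [z_α·√(p₀q₀) + z_β·√(p₁q₁)]² / (p₁ − p₀)²
  = [2.326·√(0.59·0.41) + 1.036·√(0.42·0.58)]² / (-0.17)²
  = [2.326·0.4918 + 1.036·0.4936]² / 0.0289
  = [1.6553]² / 0.0289
  = 94.81
Round up → n = 95.

n = 95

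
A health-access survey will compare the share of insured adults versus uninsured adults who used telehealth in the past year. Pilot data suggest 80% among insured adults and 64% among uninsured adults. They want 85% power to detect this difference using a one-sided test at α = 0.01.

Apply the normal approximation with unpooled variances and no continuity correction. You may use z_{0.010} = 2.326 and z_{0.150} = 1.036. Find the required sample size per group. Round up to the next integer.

n = 173 per group

n = (z_α + z_β)² · [p₁(1−p₁) + p₂(1−p₂)] / (p₁ − p₂)²
  = (2.326 + 1.036)² · (0.80·0.20 + 0.64·0.36) / (0.16)²
  = (3.362)² · (0.1600 + 0.2304) / 0.0256
  = 11.3030 · 0.3904 / 0.0256
  = 172.37
Round up → n = 173 per group.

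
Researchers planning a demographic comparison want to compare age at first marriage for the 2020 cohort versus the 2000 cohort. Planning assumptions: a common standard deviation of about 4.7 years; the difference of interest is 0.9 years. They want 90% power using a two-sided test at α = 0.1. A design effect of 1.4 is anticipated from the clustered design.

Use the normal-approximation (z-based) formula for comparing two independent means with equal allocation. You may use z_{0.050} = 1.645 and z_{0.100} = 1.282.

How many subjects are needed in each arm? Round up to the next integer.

n = 655 per group

n = (z_{α/2} + z_β)² · (σ₁² + σ₂²) / δ²
  = (1.645 + 1.282)² · (2·4.7² = 44.18) / 0.9²
  = 8.5673 · 44.18 / 0.81
  = 467.29
Design effect: 1.4 × 467.29 = 654.21.
Round up → n = 655 per group.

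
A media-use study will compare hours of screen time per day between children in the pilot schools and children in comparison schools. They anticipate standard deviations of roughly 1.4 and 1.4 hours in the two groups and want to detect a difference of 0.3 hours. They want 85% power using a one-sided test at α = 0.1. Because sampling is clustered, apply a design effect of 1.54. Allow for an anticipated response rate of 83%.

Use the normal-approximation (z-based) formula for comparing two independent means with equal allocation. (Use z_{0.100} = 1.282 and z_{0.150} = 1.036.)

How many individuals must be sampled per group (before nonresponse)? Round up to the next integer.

n = (z_α + z_β)² · (σ₁² + σ₂²) / δ²
  = (1.282 + 1.036)² · (1.4² + 1.4² = 3.92) / 0.3²
  = 5.3731 · 3.92 / 0.09
  = 234.03
Design effect: 1.54 × 234.03 = 360.41.
Adjust for 83% response: 360.41 / 0.83 = 434.22.
Round up → n = 435 per group.

n = 435 per group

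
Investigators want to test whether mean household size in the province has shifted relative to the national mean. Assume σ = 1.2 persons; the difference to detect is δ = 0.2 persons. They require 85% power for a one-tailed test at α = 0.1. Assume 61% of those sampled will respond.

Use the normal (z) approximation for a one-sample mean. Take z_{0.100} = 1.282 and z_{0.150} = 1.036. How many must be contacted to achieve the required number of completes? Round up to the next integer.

n = (z_α + z_β)² · σ² / δ²
  = (1.282 + 1.036)² · 1.2² / 0.2²
  = 5.3731 · 1.44 / 0.04
  = 193.43
Adjust for 61% response: 193.43 / 0.61 = 317.10.
Round up → n = 318.

n = 318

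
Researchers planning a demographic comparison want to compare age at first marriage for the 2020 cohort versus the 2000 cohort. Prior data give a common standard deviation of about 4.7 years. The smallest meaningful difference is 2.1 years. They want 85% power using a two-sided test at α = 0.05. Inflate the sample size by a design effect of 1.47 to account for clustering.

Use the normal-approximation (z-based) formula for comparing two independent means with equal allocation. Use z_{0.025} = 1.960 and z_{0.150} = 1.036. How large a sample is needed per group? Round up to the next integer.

n = 133 per group

n = (z_{α/2} + z_β)² · (σ₁² + σ₂²) / δ²
  = (1.960 + 1.036)² · (2·4.7² = 44.18) / 2.1²
  = 8.9760 · 44.18 / 4.41
  = 89.92
Design effect: 1.47 × 89.92 = 132.19.
Round up → n = 133 per group.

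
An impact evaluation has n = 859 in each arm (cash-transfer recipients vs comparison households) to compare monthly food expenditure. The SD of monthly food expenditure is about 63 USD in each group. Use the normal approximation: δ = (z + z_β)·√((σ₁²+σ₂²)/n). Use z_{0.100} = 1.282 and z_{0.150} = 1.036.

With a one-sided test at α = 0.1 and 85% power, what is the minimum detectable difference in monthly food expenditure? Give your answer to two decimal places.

δ = (z_α + z_β) · √((σ₁²+σ₂²)/n)
  = (1.282 + 1.036) · √(7938/859)
  = 2.318 · √9.241
  = 2.318 · 3.0399
  = 7.0465

Minimum detectable difference ≈ 7.05 USD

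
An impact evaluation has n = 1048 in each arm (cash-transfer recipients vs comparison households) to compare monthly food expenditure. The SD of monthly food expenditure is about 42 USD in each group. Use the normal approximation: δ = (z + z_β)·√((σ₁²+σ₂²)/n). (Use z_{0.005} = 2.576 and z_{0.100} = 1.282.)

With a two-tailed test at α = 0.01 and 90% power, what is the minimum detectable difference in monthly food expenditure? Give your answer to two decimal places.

δ = (z_{α/2} + z_β) · √((σ₁²+σ₂²)/n)
  = (2.576 + 1.282) · √(3528/1048)
  = 3.858 · √3.3664
  = 3.858 · 1.8348
  = 7.0786

Minimum detectable difference ≈ 7.08 USD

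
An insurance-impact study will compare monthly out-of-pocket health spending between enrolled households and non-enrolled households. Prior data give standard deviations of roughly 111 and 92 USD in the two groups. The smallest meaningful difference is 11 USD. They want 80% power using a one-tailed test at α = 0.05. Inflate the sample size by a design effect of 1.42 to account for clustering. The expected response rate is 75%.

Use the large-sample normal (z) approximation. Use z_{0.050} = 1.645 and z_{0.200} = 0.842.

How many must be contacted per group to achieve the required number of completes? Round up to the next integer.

n = 2012 per group

n = (z_α + z_β)² · (σ₁² + σ₂²) / δ²
  = (1.645 + 0.842)² · (111² + 92² = 20785) / 11²
  = 6.1852 · 20785 / 121
  = 1062.47
Design effect: 1.42 × 1062.47 = 1508.71.
Adjust for 75% response: 1508.71 / 0.75 = 2011.61.
Round up → n = 2012 per group.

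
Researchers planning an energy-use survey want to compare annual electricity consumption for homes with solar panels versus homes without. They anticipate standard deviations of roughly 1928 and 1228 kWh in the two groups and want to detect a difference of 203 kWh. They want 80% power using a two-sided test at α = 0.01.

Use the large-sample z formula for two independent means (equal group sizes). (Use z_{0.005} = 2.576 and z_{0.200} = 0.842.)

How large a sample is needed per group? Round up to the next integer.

n = 1482 per group

n = (z_{α/2} + z_β)² · (σ₁² + σ₂²) / δ²
  = (2.576 + 0.842)² · (1928² + 1228² = 5225168) / 203²
  = 11.6827 · 5225168 / 41209
  = 1481.33
Round up → n = 1482 per group.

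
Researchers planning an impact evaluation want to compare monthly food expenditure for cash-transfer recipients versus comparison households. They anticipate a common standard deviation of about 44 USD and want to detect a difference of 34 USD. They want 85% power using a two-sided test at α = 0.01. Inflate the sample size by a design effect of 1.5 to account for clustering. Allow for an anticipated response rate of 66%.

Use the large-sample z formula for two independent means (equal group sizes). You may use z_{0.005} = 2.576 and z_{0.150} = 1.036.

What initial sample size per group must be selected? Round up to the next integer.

n = 100 per group

n = (z_{α/2} + z_β)² · (σ₁² + σ₂²) / δ²
  = (2.576 + 1.036)² · (2·44² = 3872) / 34²
  = 13.0465 · 3872 / 1156
  = 43.70
Design effect: 1.5 × 43.70 = 65.55.
Adjust for 66% response: 65.55 / 0.66 = 99.32.
Round up → n = 100 per group.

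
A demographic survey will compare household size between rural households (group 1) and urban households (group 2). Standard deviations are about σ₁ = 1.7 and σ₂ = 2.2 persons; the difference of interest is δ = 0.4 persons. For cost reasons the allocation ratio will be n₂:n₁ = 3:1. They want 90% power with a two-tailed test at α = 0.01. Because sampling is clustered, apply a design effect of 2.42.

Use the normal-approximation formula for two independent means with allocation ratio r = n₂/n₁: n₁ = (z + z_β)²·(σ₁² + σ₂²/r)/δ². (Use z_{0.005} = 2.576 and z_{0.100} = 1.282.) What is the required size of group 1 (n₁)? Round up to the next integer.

n₁ = 1014

n₁ = (z_{α/2} + z_β)² · (σ₁² + σ₂²/r) / δ²
   = (2.576 + 1.282)² · (1.7² + 2.2²/3) / 0.4²
   = 14.8842 · (2.89 + 1.6133) / 0.16
   = 14.8842 · 4.5033 / 0.16
   = 418.93
Design effect: 2.42 × 418.93 = 1013.80.
Round up → n₁ = 1014; n₂ = r·n₁ = 3 × 1014 = 3042.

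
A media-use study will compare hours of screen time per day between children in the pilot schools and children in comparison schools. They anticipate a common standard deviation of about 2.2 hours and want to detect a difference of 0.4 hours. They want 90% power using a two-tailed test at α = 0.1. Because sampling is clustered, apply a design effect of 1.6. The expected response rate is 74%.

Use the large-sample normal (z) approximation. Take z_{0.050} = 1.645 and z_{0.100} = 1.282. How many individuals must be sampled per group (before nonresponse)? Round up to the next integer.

n = (z_{α/2} + z_β)² · (σ₁² + σ₂²) / δ²
  = (1.645 + 1.282)² · (2·2.2² = 9.68) / 0.4²
  = 8.5673 · 9.68 / 0.16
  = 518.32
Design effect: 1.6 × 518.32 = 829.32.
Adjust for 74% response: 829.32 / 0.74 = 1120.70.
Round up → n = 1121 per group.

n = 1121 per group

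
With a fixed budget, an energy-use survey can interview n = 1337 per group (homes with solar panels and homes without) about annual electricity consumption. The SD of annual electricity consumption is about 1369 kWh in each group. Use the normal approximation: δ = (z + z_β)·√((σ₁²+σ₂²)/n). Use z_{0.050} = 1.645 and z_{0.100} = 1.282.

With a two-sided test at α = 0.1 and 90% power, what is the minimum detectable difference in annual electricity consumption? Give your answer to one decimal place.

Minimum detectable difference ≈ 155.0 kWh

δ = (z_{α/2} + z_β) · √((σ₁²+σ₂²)/n)
  = (1.645 + 1.282) · √(3748322/1337)
  = 2.927 · √2803.5
  = 2.927 · 52.9484
  = 154.9799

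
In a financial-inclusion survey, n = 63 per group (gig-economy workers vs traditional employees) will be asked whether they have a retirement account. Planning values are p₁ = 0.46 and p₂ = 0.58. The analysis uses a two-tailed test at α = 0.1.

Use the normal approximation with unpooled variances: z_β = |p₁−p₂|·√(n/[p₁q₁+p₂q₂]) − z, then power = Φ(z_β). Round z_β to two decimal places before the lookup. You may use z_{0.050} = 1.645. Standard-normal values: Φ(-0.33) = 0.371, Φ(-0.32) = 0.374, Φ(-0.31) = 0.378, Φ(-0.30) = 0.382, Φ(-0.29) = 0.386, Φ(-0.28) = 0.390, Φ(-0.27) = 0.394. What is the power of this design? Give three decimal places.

z_β = |p₁−p₂|·√(n/[p₁q₁+p₂q₂]) − z_{α/2}
    = 0.12 · √(63/0.4920) − 1.645
    = 0.12 · 11.3159 − 1.645
    = 1.3579 − 1.645 = -0.2871 → -0.29
Power = Φ(-0.29) = 0.386.

Power ≈ 0.386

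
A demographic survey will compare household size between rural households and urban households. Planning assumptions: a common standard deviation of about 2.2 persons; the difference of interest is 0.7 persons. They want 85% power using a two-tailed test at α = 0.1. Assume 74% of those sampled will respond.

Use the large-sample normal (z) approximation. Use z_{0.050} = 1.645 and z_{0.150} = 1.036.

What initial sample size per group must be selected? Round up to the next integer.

n = (z_{α/2} + z_β)² · (σ₁² + σ₂²) / δ²
  = (1.645 + 1.036)² · (2·2.2² = 9.68) / 0.7²
  = 7.1878 · 9.68 / 0.49
  = 141.99
Adjust for 74% response: 141.99 / 0.74 = 191.89.
Round up → n = 192 per group.

n = 192 per group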